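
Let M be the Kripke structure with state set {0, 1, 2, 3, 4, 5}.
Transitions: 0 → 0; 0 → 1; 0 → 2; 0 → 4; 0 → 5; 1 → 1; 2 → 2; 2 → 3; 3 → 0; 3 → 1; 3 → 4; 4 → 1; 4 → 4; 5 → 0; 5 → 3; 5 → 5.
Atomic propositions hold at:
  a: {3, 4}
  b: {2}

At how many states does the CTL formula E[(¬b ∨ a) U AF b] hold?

4

Sat(¬b) = {0, 1, 3, 4, 5}
Sat(¬b ∨ a) = {0, 1, 3, 4, 5}
AF b: least fixpoint, start Z0 = {2}, add states with every successor in Z. Already a fixed point.
Sat(AF b) = {2}
E[(¬b ∨ a) U AF b]: least fixpoint, start Z0 = Sat(AF b) = {2}, add states in Sat(¬b ∨ a) with some successor in Z. Z1 = {0, 2}; Z2 = {0, 2, 3, 5}; fixed.
Sat(E[(¬b ∨ a) U AF b]) = {0, 2, 3, 5}
|Sat(E[(¬b ∨ a) U AF b])| = |{0, 2, 3, 5}| = 4.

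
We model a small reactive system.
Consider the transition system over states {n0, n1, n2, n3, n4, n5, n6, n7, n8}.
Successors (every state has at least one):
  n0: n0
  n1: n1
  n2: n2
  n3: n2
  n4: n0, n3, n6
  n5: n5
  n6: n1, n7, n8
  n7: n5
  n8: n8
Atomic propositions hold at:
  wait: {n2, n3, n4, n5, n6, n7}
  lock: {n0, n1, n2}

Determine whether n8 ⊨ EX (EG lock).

No

EG lock: greatest fixpoint, start Z0 = {n0, n1, n2}, keep only states in Sat with some successor in Z. Already a fixed point.
Sat(EG lock) = {n0, n1, n2}
Sat(EX (EG lock)) = {s : some successor in {n0, n1, n2}} = {n0, n1, n2, n3, n4, n6}
n8 ∉ Sat(EX (EG lock)) = {n0, n1, n2, n3, n4, n6}, so the formula does not hold at n8.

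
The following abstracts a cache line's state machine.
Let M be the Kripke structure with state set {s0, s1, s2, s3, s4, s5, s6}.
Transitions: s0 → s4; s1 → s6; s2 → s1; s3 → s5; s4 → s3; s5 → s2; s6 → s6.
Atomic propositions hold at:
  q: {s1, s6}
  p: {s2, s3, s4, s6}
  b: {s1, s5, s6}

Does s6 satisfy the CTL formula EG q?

EG q: greatest fixpoint, start Z0 = {s1, s6}, keep only states in Sat with some successor in Z. Already a fixed point.
Sat(EG q) = {s1, s6}
s6 ∈ Sat(EG q) = {s1, s6}, so the formula holds at s6.

Yes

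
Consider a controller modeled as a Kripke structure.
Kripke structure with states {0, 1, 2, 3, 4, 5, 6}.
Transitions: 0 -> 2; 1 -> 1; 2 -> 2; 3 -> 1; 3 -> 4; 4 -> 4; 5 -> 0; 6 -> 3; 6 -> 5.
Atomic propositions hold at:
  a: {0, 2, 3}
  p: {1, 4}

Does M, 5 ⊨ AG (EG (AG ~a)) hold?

Sat(~a) = {1, 4, 5, 6}
AG ~a: greatest fixpoint, start Z0 = {1, 4, 5, 6}, keep only states in Sat with every successor in Z. Z1 = {1, 4}; fixed.
Sat(AG ~a) = {1, 4}
EG (AG ~a): greatest fixpoint, start Z0 = {1, 4}, keep only states in Sat with some successor in Z. Already a fixed point.
Sat(EG (AG ~a)) = {1, 4}
AG (EG (AG ~a)): greatest fixpoint, start Z0 = {1, 4}, keep only states in Sat with every successor in Z. Already a fixed point.
Sat(AG (EG (AG ~a))) = {1, 4}
5 ∉ Sat(AG (EG (AG ~a))) = {1, 4}, so the formula does not hold at 5.

No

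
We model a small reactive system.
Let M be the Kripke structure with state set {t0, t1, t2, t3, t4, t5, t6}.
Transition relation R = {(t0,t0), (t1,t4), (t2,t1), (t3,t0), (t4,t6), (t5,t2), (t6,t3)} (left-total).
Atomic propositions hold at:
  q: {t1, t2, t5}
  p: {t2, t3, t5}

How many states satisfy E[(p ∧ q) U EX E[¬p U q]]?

Sat(p ∧ q) = {t2, t5}
Sat(¬p) = {t0, t1, t4, t6}
E[¬p U q]: least fixpoint, start Z0 = Sat(q) = {t1, t2, t5}, add states in Sat(¬p) with some successor in Z. Already a fixed point.
Sat(E[¬p U q]) = {t1, t2, t5}
Sat(EX E[¬p U q]) = {s : some successor in {t1, t2, t5}} = {t2, t5}
E[(p ∧ q) U EX E[¬p U q]]: least fixpoint, start Z0 = Sat(EX E[¬p U q]) = {t2, t5}, add states in Sat(p ∧ q) with some successor in Z. Already a fixed point.
Sat(E[(p ∧ q) U EX E[¬p U q]]) = {t2, t5}
|Sat(E[(p ∧ q) U EX E[¬p U q]])| = |{t2, t5}| = 2.

2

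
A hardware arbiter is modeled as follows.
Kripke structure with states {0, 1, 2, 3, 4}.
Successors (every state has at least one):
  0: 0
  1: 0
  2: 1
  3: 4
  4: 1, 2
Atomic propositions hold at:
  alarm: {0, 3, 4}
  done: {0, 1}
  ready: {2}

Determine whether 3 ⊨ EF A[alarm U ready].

Yes

A[alarm U ready]: least fixpoint, start Z0 = Sat(ready) = {2}, add states in Sat(alarm) with every successor in Z. Already a fixed point.
Sat(A[alarm U ready]) = {2}
EF A[alarm U ready]: least fixpoint, start Z0 = {2}, add states with some successor in Z. Z1 = {2, 4}; Z2 = {2, 3, 4}; fixed.
Sat(EF A[alarm U ready]) = {2, 3, 4}
3 ∈ Sat(EF A[alarm U ready]) = {2, 3, 4}, so the formula holds at 3.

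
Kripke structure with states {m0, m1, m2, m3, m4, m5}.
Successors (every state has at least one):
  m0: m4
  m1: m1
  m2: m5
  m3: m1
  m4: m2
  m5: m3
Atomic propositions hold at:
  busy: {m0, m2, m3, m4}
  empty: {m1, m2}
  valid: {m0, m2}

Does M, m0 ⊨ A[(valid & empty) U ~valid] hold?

Sat(valid & empty) = {m2}
Sat(~valid) = {m1, m3, m4, m5}
A[(valid & empty) U ~valid]: least fixpoint, start Z0 = Sat(~valid) = {m1, m3, m4, m5}, add states in Sat(valid & empty) with every successor in Z. Z1 = {m1, m2, m3, m4, m5}; fixed.
Sat(A[(valid & empty) U ~valid]) = {m1, m2, m3, m4, m5}
m0 ∉ Sat(A[(valid & empty) U ~valid]) = {m1, m2, m3, m4, m5}, so the formula does not hold at m0.

No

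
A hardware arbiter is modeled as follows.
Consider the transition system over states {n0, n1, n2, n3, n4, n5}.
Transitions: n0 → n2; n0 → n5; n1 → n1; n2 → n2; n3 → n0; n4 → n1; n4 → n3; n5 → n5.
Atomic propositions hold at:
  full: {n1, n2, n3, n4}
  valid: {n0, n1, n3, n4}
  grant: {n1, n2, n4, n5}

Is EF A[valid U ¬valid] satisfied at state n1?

No

Sat(¬valid) = {n2, n5}
A[valid U ¬valid]: least fixpoint, start Z0 = Sat(¬valid) = {n2, n5}, add states in Sat(valid) with every successor in Z. Z1 = {n0, n2, n5}; Z2 = {n0, n2, n3, n5}; fixed.
Sat(A[valid U ¬valid]) = {n0, n2, n3, n5}
EF A[valid U ¬valid]: least fixpoint, start Z0 = {n0, n2, n3, n5}, add states with some successor in Z. Z1 = {n0, n2, n3, n4, n5}; fixed.
Sat(EF A[valid U ¬valid]) = {n0, n2, n3, n4, n5}
n1 ∉ Sat(EF A[valid U ¬valid]) = {n0, n2, n3, n4, n5}, so the formula does not hold at n1.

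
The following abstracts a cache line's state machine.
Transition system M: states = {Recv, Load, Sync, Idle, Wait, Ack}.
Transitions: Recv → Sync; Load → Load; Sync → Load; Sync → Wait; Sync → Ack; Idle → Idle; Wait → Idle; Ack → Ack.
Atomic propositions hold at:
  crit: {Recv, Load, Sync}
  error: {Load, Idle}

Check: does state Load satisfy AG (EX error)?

Sat(EX error) = {s : some successor in {Load, Idle}} = {Load, Sync, Idle, Wait}
AG (EX error): greatest fixpoint, start Z0 = {Load, Sync, Idle, Wait}, keep only states in Sat with every successor in Z. Z1 = {Load, Idle, Wait}; fixed.
Sat(AG (EX error)) = {Load, Idle, Wait}
Load ∈ Sat(AG (EX error)) = {Load, Idle, Wait}, so the formula holds at Load.

Yes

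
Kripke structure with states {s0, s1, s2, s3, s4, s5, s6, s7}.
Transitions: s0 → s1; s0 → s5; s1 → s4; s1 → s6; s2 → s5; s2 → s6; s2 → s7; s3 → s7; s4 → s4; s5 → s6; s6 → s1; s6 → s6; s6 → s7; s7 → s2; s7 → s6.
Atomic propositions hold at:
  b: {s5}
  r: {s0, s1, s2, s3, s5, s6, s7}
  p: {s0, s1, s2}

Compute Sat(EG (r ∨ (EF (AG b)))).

AG b: greatest fixpoint, start Z0 = {s5}, keep only states in Sat with every successor in Z. Z1 = ∅; fixed.
Sat(AG b) = ∅
EF (AG b): least fixpoint, start Z0 = ∅, add states with some successor in Z. Already a fixed point.
Sat(EF (AG b)) = ∅
Sat(r ∨ (EF (AG b))) = {s0, s1, s2, s3, s5, s6, s7}
EG (r ∨ (EF (AG b))): greatest fixpoint, start Z0 = {s0, s1, s2, s3, s5, s6, s7}, keep only states in Sat with some successor in Z. Already a fixed point.
Sat(EG (r ∨ (EF (AG b)))) = {s0, s1, s2, s3, s5, s6, s7}

{s0, s1, s2, s3, s5, s6, s7}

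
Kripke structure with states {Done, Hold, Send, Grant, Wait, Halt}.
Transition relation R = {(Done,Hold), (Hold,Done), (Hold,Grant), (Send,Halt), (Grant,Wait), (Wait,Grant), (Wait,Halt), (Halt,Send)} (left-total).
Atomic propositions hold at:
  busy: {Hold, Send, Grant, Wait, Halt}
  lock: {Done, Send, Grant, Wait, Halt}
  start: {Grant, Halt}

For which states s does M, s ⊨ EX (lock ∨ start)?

Sat(lock ∨ start) = {Done, Send, Grant, Wait, Halt}
Sat(EX (lock ∨ start)) = {s : some successor in {Done, Send, Grant, Wait, Halt}} = {Hold, Send, Grant, Wait, Halt}

{Hold, Send, Grant, Wait, Halt}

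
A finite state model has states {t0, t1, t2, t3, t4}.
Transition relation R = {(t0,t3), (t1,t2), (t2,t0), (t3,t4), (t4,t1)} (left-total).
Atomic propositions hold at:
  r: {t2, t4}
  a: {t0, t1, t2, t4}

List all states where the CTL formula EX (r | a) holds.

Sat(r | a) = {t0, t1, t2, t4}
Sat(EX (r | a)) = {s : some successor in {t0, t1, t2, t4}} = {t1, t2, t3, t4}

{t1, t2, t3, t4}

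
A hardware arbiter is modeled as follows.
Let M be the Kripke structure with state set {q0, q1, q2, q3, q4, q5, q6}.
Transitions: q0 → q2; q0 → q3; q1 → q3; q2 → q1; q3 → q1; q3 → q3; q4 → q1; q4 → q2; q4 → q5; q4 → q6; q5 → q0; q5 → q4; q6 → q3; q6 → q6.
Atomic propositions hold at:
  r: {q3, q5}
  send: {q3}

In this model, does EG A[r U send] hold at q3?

A[r U send]: least fixpoint, start Z0 = Sat(send) = {q3}, add states in Sat(r) with every successor in Z. Already a fixed point.
Sat(A[r U send]) = {q3}
EG A[r U send]: greatest fixpoint, start Z0 = {q3}, keep only states in Sat with some successor in Z. Already a fixed point.
Sat(EG A[r U send]) = {q3}
q3 ∈ Sat(EG A[r U send]) = {q3}, so the formula holds at q3.

Yes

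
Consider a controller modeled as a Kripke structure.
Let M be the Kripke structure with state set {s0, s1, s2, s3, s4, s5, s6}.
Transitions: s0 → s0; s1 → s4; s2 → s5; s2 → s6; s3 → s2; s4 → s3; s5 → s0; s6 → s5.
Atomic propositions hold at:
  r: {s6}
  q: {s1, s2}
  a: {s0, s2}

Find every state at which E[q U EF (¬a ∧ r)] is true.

{s1, s2, s3, s4, s6}

Sat(¬a) = {s1, s3, s4, s5, s6}
Sat(¬a ∧ r) = {s6}
EF (¬a ∧ r): least fixpoint, start Z0 = {s6}, add states with some successor in Z. Z1 = {s2, s6}; Z2 = {s2, s3, s6}; Z3 = {s2, s3, s4, s6}; Z4 = {s1, s2, s3, s4, s6}; fixed.
Sat(EF (¬a ∧ r)) = {s1, s2, s3, s4, s6}
E[q U EF (¬a ∧ r)]: least fixpoint, start Z0 = Sat(EF (¬a ∧ r)) = {s1, s2, s3, s4, s6}, add states in Sat(q) with some successor in Z. Already a fixed point.
Sat(E[q U EF (¬a ∧ r)]) = {s1, s2, s3, s4, s6}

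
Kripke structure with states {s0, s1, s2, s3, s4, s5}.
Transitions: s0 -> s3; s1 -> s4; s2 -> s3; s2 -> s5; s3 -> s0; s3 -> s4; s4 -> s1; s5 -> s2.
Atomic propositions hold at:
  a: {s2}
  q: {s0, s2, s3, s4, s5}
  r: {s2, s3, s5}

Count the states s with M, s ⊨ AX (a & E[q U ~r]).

1

Sat(~r) = {s0, s1, s4}
E[q U ~r]: least fixpoint, start Z0 = Sat(~r) = {s0, s1, s4}, add states in Sat(q) with some successor in Z. Z1 = {s0, s1, s3, s4}; Z2 = {s0, s1, s2, s3, s4}; Z3 = {s0, s1, s2, s3, s4, s5}; fixed.
Sat(E[q U ~r]) = {s0, s1, s2, s3, s4, s5}
Sat(a & E[q U ~r]) = {s2}
Sat(AX (a & E[q U ~r])) = {s : every successor in {s2}} = {s5}
|Sat(AX (a & E[q U ~r]))| = |{s5}| = 1.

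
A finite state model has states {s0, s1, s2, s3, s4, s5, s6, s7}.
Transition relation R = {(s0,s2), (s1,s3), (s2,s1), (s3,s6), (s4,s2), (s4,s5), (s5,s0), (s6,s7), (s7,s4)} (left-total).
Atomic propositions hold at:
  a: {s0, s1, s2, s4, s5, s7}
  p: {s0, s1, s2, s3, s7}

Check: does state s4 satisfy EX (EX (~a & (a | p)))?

Sat(~a) = {s3, s6}
Sat(a | p) = {s0, s1, s2, s3, s4, s5, s7}
Sat(~a & (a | p)) = {s3}
Sat(EX (~a & (a | p))) = {s : some successor in {s3}} = {s1}
Sat(EX (EX (~a & (a | p)))) = {s : some successor in {s1}} = {s2}
s4 ∉ Sat(EX (EX (~a & (a | p)))) = {s2}, so the formula does not hold at s4.

No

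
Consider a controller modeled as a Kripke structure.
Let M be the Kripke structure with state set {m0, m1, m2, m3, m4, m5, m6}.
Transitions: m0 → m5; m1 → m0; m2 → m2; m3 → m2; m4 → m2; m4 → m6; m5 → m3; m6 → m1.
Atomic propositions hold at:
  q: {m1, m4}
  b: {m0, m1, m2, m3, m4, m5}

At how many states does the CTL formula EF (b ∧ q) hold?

3

Sat(b ∧ q) = {m1, m4}
EF (b ∧ q): least fixpoint, start Z0 = {m1, m4}, add states with some successor in Z. Z1 = {m1, m4, m6}; fixed.
Sat(EF (b ∧ q)) = {m1, m4, m6}
|Sat(EF (b ∧ q))| = |{m1, m4, m6}| = 3.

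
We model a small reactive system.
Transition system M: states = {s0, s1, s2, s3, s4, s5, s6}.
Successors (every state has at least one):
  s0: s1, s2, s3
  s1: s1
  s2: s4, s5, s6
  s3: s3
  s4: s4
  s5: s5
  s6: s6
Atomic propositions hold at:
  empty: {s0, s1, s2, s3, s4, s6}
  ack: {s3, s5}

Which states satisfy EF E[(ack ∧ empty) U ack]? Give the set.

Sat(ack ∧ empty) = {s3}
E[(ack ∧ empty) U ack]: least fixpoint, start Z0 = Sat(ack) = {s3, s5}, add states in Sat(ack ∧ empty) with some successor in Z. Already a fixed point.
Sat(E[(ack ∧ empty) U ack]) = {s3, s5}
EF E[(ack ∧ empty) U ack]: least fixpoint, start Z0 = {s3, s5}, add states with some successor in Z. Z1 = {s0, s2, s3, s5}; fixed.
Sat(EF E[(ack ∧ empty) U ack]) = {s0, s2, s3, s5}

{s0, s2, s3, s5}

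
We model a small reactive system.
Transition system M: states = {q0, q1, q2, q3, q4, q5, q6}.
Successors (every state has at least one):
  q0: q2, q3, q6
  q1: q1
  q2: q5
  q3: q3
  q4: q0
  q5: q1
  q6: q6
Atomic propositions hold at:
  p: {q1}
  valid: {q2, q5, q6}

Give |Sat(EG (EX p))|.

Sat(EX p) = {s : some successor in {q1}} = {q1, q5}
EG (EX p): greatest fixpoint, start Z0 = {q1, q5}, keep only states in Sat with some successor in Z. Already a fixed point.
Sat(EG (EX p)) = {q1, q5}
|Sat(EG (EX p))| = |{q1, q5}| = 2.

2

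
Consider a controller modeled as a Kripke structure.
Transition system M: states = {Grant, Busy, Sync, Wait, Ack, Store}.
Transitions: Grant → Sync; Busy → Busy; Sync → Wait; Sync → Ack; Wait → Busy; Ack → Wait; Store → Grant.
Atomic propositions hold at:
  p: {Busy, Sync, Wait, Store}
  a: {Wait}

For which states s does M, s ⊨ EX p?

{Grant, Busy, Sync, Wait, Ack}

Sat(EX p) = {s : some successor in {Busy, Sync, Wait, Store}} = {Grant, Busy, Sync, Wait, Ack}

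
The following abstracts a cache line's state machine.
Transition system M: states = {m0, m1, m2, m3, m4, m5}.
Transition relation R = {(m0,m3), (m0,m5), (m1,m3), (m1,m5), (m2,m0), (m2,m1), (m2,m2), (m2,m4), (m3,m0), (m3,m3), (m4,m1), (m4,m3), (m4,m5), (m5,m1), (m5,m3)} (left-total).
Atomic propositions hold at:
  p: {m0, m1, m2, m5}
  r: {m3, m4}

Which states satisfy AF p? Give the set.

{m0, m1, m2, m5}

AF p: least fixpoint, start Z0 = {m0, m1, m2, m5}, add states with every successor in Z. Already a fixed point.
Sat(AF p) = {m0, m1, m2, m5}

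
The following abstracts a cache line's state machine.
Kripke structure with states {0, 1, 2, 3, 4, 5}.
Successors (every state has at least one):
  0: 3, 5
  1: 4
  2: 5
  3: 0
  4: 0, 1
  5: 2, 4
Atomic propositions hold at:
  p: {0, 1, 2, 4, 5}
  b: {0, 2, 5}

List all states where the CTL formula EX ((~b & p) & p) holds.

{1, 4, 5}

Sat(~b) = {1, 3, 4}
Sat(~b & p) = {1, 4}
Sat((~b & p) & p) = {1, 4}
Sat(EX ((~b & p) & p)) = {s : some successor in {1, 4}} = {1, 4, 5}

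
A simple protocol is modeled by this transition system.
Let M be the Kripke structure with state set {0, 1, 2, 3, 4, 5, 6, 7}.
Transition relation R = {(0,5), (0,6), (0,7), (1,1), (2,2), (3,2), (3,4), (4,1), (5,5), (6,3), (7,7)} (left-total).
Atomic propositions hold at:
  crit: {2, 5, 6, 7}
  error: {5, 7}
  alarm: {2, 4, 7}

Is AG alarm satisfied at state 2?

AG alarm: greatest fixpoint, start Z0 = {2, 4, 7}, keep only states in Sat with every successor in Z. Z1 = {2, 7}; fixed.
Sat(AG alarm) = {2, 7}
2 ∈ Sat(AG alarm) = {2, 7}, so the formula holds at 2.

Yes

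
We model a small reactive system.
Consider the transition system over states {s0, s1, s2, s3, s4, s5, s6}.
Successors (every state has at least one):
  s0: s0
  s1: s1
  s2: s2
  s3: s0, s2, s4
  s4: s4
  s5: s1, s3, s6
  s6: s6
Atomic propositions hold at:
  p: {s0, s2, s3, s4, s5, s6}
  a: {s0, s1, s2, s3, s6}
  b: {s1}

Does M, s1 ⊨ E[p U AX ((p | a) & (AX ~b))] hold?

Sat(p | a) = {s0, s1, s2, s3, s4, s5, s6}
Sat(~b) = {s0, s2, s3, s4, s5, s6}
Sat(AX ~b) = {s : every successor in {s0, s2, s3, s4, s5, s6}} = {s0, s2, s3, s4, s6}
Sat((p | a) & (AX ~b)) = {s0, s2, s3, s4, s6}
Sat(AX ((p | a) & (AX ~b))) = {s : every successor in {s0, s2, s3, s4, s6}} = {s0, s2, s3, s4, s6}
E[p U AX ((p | a) & (AX ~b))]: least fixpoint, start Z0 = Sat(AX ((p | a) & (AX ~b))) = {s0, s2, s3, s4, s6}, add states in Sat(p) with some successor in Z. Z1 = {s0, s2, s3, s4, s5, s6}; fixed.
Sat(E[p U AX ((p | a) & (AX ~b))]) = {s0, s2, s3, s4, s5, s6}
s1 ∉ Sat(E[p U AX ((p | a) & (AX ~b))]) = {s0, s2, s3, s4, s5, s6}, so the formula does not hold at s1.

No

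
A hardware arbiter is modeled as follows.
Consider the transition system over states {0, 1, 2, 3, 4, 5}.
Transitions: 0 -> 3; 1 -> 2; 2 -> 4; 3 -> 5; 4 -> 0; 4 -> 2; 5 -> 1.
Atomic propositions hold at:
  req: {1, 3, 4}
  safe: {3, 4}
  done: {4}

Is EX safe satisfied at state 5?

No

Sat(EX safe) = {s : some successor in {3, 4}} = {0, 2}
5 ∉ Sat(EX safe) = {0, 2}, so the formula does not hold at 5.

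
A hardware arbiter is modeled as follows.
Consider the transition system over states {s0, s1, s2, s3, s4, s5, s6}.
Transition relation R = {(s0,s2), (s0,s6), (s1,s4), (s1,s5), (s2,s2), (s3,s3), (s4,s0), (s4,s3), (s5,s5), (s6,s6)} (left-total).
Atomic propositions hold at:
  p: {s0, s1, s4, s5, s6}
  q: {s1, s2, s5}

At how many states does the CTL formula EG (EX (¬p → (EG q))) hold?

6

Sat(¬p) = {s2, s3}
EG q: greatest fixpoint, start Z0 = {s1, s2, s5}, keep only states in Sat with some successor in Z. Already a fixed point.
Sat(EG q) = {s1, s2, s5}
Sat(¬p → (EG q)) = {s0, s1, s2, s4, s5, s6}
Sat(EX (¬p → (EG q))) = {s : some successor in {s0, s1, s2, s4, s5, s6}} = {s0, s1, s2, s4, s5, s6}
EG (EX (¬p → (EG q))): greatest fixpoint, start Z0 = {s0, s1, s2, s4, s5, s6}, keep only states in Sat with some successor in Z. Already a fixed point.
Sat(EG (EX (¬p → (EG q)))) = {s0, s1, s2, s4, s5, s6}
|Sat(EG (EX (¬p → (EG q))))| = |{s0, s1, s2, s4, s5, s6}| = 6.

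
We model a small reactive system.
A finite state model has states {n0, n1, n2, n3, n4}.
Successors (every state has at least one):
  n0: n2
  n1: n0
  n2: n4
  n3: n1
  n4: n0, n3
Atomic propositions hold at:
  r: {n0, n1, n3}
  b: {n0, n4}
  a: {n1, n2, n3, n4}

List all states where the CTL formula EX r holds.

{n1, n3, n4}

Sat(EX r) = {s : some successor in {n0, n1, n3}} = {n1, n3, n4}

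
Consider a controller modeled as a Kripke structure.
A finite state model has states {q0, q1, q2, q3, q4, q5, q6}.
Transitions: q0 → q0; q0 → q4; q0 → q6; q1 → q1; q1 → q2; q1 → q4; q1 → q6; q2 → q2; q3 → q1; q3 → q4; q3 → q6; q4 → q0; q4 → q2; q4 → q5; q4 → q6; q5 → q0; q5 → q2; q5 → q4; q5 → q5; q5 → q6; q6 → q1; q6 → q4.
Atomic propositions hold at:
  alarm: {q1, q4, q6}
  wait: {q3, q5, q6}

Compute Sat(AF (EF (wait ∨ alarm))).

{q0, q1, q3, q4, q5, q6}

Sat(wait ∨ alarm) = {q1, q3, q4, q5, q6}
EF (wait ∨ alarm): least fixpoint, start Z0 = {q1, q3, q4, q5, q6}, add states with some successor in Z. Z1 = {q0, q1, q3, q4, q5, q6}; fixed.
Sat(EF (wait ∨ alarm)) = {q0, q1, q3, q4, q5, q6}
AF (EF (wait ∨ alarm)): least fixpoint, start Z0 = {q0, q1, q3, q4, q5, q6}, add states with every successor in Z. Already a fixed point.
Sat(AF (EF (wait ∨ alarm))) = {q0, q1, q3, q4, q5, q6}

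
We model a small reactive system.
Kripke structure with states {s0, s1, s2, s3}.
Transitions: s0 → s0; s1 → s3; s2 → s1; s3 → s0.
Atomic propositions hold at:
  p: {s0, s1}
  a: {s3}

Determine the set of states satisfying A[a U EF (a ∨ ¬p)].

Sat(¬p) = {s2, s3}
Sat(a ∨ ¬p) = {s2, s3}
EF (a ∨ ¬p): least fixpoint, start Z0 = {s2, s3}, add states with some successor in Z. Z1 = {s1, s2, s3}; fixed.
Sat(EF (a ∨ ¬p)) = {s1, s2, s3}
A[a U EF (a ∨ ¬p)]: least fixpoint, start Z0 = Sat(EF (a ∨ ¬p)) = {s1, s2, s3}, add states in Sat(a) with every successor in Z. Already a fixed point.
Sat(A[a U EF (a ∨ ¬p)]) = {s1, s2, s3}

{s1, s2, s3}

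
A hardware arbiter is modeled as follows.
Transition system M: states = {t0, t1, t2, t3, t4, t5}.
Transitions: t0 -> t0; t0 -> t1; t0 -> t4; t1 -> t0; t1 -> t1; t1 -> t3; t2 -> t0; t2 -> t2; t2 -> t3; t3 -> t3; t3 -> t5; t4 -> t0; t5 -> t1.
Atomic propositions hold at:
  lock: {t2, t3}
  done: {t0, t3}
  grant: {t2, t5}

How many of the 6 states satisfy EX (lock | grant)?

Sat(lock | grant) = {t2, t3, t5}
Sat(EX (lock | grant)) = {s : some successor in {t2, t3, t5}} = {t1, t2, t3}
|Sat(EX (lock | grant))| = |{t1, t2, t3}| = 3.

3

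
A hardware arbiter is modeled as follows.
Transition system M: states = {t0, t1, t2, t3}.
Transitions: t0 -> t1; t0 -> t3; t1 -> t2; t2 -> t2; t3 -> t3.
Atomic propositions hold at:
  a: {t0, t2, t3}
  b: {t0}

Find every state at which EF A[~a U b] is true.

{t0}

Sat(~a) = {t1}
A[~a U b]: least fixpoint, start Z0 = Sat(b) = {t0}, add states in Sat(~a) with every successor in Z. Already a fixed point.
Sat(A[~a U b]) = {t0}
EF A[~a U b]: least fixpoint, start Z0 = {t0}, add states with some successor in Z. Already a fixed point.
Sat(EF A[~a U b]) = {t0}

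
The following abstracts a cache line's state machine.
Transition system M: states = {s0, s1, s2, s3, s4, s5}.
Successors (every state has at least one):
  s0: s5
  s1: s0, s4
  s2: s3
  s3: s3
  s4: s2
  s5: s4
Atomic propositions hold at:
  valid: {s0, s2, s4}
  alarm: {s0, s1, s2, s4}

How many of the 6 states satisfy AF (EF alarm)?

5

EF alarm: least fixpoint, start Z0 = {s0, s1, s2, s4}, add states with some successor in Z. Z1 = {s0, s1, s2, s4, s5}; fixed.
Sat(EF alarm) = {s0, s1, s2, s4, s5}
AF (EF alarm): least fixpoint, start Z0 = {s0, s1, s2, s4, s5}, add states with every successor in Z. Already a fixed point.
Sat(AF (EF alarm)) = {s0, s1, s2, s4, s5}
|Sat(AF (EF alarm))| = |{s0, s1, s2, s4, s5}| = 5.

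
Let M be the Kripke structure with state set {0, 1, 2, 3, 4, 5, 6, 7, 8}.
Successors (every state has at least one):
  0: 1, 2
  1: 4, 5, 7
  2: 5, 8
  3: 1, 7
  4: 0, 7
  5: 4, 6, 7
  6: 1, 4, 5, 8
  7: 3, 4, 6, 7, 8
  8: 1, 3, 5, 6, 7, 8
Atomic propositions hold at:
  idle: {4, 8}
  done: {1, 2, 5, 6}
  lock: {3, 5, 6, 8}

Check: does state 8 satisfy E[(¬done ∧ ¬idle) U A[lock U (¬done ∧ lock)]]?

Sat(¬done) = {0, 3, 4, 7, 8}
Sat(¬idle) = {0, 1, 2, 3, 5, 6, 7}
Sat(¬done ∧ ¬idle) = {0, 3, 7}
Sat(¬done ∧ lock) = {3, 8}
A[lock U (¬done ∧ lock)]: least fixpoint, start Z0 = Sat((¬done ∧ lock)) = {3, 8}, add states in Sat(lock) with every successor in Z. Already a fixed point.
Sat(A[lock U (¬done ∧ lock)]) = {3, 8}
E[(¬done ∧ ¬idle) U A[lock U (¬done ∧ lock)]]: least fixpoint, start Z0 = Sat(A[lock U (¬done ∧ lock)]) = {3, 8}, add states in Sat(¬done ∧ ¬idle) with some successor in Z. Z1 = {3, 7, 8}; fixed.
Sat(E[(¬done ∧ ¬idle) U A[lock U (¬done ∧ lock)]]) = {3, 7, 8}
8 ∈ Sat(E[(¬done ∧ ¬idle) U A[lock U (¬done ∧ lock)]]) = {3, 7, 8}, so the formula holds at 8.

Yes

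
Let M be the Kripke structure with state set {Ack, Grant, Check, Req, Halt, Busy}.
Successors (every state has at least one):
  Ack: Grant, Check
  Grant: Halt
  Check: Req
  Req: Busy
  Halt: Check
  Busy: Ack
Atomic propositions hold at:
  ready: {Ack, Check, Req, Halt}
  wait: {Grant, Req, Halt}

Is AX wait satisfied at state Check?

Yes

Sat(AX wait) = {s : every successor in {Grant, Req, Halt}} = {Grant, Check}
Check ∈ Sat(AX wait) = {Grant, Check}, so the formula holds at Check.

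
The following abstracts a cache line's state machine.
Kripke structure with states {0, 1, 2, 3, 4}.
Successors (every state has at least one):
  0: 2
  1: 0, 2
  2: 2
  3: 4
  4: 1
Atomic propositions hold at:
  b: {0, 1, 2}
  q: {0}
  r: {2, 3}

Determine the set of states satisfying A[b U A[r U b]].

A[r U b]: least fixpoint, start Z0 = Sat(b) = {0, 1, 2}, add states in Sat(r) with every successor in Z. Already a fixed point.
Sat(A[r U b]) = {0, 1, 2}
A[b U A[r U b]]: least fixpoint, start Z0 = Sat(A[r U b]) = {0, 1, 2}, add states in Sat(b) with every successor in Z. Already a fixed point.
Sat(A[b U A[r U b]]) = {0, 1, 2}

{0, 1, 2}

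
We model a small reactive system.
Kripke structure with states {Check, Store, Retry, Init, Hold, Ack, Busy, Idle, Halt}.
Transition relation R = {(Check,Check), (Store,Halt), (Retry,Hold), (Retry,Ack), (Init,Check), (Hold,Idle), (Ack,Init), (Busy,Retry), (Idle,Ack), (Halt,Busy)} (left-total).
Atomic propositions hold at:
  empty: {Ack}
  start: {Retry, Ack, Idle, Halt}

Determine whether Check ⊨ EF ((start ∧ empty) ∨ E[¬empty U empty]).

No

Sat(start ∧ empty) = {Ack}
Sat(¬empty) = {Check, Store, Retry, Init, Hold, Busy, Idle, Halt}
E[¬empty U empty]: least fixpoint, start Z0 = Sat(empty) = {Ack}, add states in Sat(¬empty) with some successor in Z. Z1 = {Retry, Ack, Idle}; Z2 = {Retry, Hold, Ack, Busy, Idle}; Z3 = {Retry, Hold, Ack, Busy, Idle, Halt}; Z4 = {Store, Retry, Hold, Ack, Busy, Idle, Halt}; fixed.
Sat(E[¬empty U empty]) = {Store, Retry, Hold, Ack, Busy, Idle, Halt}
Sat((start ∧ empty) ∨ E[¬empty U empty]) = {Store, Retry, Hold, Ack, Busy, Idle, Halt}
EF ((start ∧ empty) ∨ E[¬empty U empty]): least fixpoint, start Z0 = {Store, Retry, Hold, Ack, Busy, Idle, Halt}, add states with some successor in Z. Already a fixed point.
Sat(EF ((start ∧ empty) ∨ E[¬empty U empty])) = {Store, Retry, Hold, Ack, Busy, Idle, Halt}
Check ∉ Sat(EF ((start ∧ empty) ∨ E[¬empty U empty])) = {Store, Retry, Hold, Ack, Busy, Idle, Halt}, so the formula does not hold at Check.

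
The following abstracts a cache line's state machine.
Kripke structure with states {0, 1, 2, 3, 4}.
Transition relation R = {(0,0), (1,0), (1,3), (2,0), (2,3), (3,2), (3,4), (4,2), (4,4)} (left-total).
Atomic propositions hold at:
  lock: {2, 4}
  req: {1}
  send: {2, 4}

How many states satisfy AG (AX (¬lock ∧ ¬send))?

Sat(¬lock) = {0, 1, 3}
Sat(¬send) = {0, 1, 3}
Sat(¬lock ∧ ¬send) = {0, 1, 3}
Sat(AX (¬lock ∧ ¬send)) = {s : every successor in {0, 1, 3}} = {0, 1, 2}
AG (AX (¬lock ∧ ¬send)): greatest fixpoint, start Z0 = {0, 1, 2}, keep only states in Sat with every successor in Z. Z1 = {0}; fixed.
Sat(AG (AX (¬lock ∧ ¬send))) = {0}
|Sat(AG (AX (¬lock ∧ ¬send)))| = |{0}| = 1.

1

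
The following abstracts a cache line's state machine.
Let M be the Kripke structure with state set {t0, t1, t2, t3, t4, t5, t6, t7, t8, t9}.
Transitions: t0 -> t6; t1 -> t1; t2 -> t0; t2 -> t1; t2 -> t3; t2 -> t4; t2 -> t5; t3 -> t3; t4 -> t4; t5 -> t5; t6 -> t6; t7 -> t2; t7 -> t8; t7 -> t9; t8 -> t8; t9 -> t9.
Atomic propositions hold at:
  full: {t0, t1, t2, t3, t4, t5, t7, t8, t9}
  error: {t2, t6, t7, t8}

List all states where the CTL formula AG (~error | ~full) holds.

{t0, t1, t3, t4, t5, t6, t9}

Sat(~error) = {t0, t1, t3, t4, t5, t9}
Sat(~full) = {t6}
Sat(~error | ~full) = {t0, t1, t3, t4, t5, t6, t9}
AG (~error | ~full): greatest fixpoint, start Z0 = {t0, t1, t3, t4, t5, t6, t9}, keep only states in Sat with every successor in Z. Already a fixed point.
Sat(AG (~error | ~full)) = {t0, t1, t3, t4, t5, t6, t9}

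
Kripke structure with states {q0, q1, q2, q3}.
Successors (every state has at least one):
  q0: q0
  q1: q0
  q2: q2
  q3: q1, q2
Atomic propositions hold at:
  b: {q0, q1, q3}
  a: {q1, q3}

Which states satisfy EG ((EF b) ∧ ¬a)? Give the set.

EF b: least fixpoint, start Z0 = {q0, q1, q3}, add states with some successor in Z. Already a fixed point.
Sat(EF b) = {q0, q1, q3}
Sat(¬a) = {q0, q2}
Sat((EF b) ∧ ¬a) = {q0}
EG ((EF b) ∧ ¬a): greatest fixpoint, start Z0 = {q0}, keep only states in Sat with some successor in Z. Already a fixed point.
Sat(EG ((EF b) ∧ ¬a)) = {q0}

{q0}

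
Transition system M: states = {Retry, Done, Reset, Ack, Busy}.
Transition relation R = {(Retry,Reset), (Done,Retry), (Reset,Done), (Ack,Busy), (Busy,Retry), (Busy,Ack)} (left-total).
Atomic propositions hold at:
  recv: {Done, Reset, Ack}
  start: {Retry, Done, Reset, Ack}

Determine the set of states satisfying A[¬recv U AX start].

Sat(¬recv) = {Retry, Busy}
Sat(AX start) = {s : every successor in {Retry, Done, Reset, Ack}} = {Retry, Done, Reset, Busy}
A[¬recv U AX start]: least fixpoint, start Z0 = Sat(AX start) = {Retry, Done, Reset, Busy}, add states in Sat(¬recv) with every successor in Z. Already a fixed point.
Sat(A[¬recv U AX start]) = {Retry, Done, Reset, Busy}

{Retry, Done, Reset, Busy}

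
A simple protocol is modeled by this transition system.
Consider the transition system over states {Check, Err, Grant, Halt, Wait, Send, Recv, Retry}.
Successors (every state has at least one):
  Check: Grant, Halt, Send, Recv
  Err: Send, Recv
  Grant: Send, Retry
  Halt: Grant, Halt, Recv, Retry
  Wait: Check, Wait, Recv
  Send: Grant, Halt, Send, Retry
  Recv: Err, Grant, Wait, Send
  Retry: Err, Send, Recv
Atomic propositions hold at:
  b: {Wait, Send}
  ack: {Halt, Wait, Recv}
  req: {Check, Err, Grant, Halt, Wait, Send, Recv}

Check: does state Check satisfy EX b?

Sat(EX b) = {s : some successor in {Wait, Send}} = {Check, Err, Grant, Wait, Send, Recv, Retry}
Check ∈ Sat(EX b) = {Check, Err, Grant, Wait, Send, Recv, Retry}, so the formula holds at Check.

Yes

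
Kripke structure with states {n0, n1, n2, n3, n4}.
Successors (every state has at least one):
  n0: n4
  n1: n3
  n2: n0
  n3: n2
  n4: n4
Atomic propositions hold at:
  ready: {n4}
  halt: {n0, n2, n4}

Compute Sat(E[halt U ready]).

E[halt U ready]: least fixpoint, start Z0 = Sat(ready) = {n4}, add states in Sat(halt) with some successor in Z. Z1 = {n0, n4}; Z2 = {n0, n2, n4}; fixed.
Sat(E[halt U ready]) = {n0, n2, n4}

{n0, n2, n4}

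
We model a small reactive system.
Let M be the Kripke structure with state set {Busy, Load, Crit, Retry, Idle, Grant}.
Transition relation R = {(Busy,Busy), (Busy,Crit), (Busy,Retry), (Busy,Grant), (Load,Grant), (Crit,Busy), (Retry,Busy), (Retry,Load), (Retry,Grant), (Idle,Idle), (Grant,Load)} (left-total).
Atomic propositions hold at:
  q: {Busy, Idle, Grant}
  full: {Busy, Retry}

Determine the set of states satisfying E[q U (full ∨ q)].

Sat(full ∨ q) = {Busy, Retry, Idle, Grant}
E[q U (full ∨ q)]: least fixpoint, start Z0 = Sat((full ∨ q)) = {Busy, Retry, Idle, Grant}, add states in Sat(q) with some successor in Z. Already a fixed point.
Sat(E[q U (full ∨ q)]) = {Busy, Retry, Idle, Grant}

{Busy, Retry, Idle, Grant}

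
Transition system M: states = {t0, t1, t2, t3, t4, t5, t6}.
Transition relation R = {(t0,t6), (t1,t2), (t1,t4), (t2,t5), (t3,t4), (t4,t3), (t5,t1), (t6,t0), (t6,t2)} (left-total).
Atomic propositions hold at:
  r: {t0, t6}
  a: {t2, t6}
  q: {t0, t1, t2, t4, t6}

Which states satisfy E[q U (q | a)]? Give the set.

{t0, t1, t2, t4, t6}

Sat(q | a) = {t0, t1, t2, t4, t6}
E[q U (q | a)]: least fixpoint, start Z0 = Sat((q | a)) = {t0, t1, t2, t4, t6}, add states in Sat(q) with some successor in Z. Already a fixed point.
Sat(E[q U (q | a)]) = {t0, t1, t2, t4, t6}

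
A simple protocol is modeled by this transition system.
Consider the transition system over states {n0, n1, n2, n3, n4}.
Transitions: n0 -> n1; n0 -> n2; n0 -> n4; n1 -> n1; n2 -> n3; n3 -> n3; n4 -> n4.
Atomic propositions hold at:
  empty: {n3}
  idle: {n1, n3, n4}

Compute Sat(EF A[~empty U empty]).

Sat(~empty) = {n0, n1, n2, n4}
A[~empty U empty]: least fixpoint, start Z0 = Sat(empty) = {n3}, add states in Sat(~empty) with every successor in Z. Z1 = {n2, n3}; fixed.
Sat(A[~empty U empty]) = {n2, n3}
EF A[~empty U empty]: least fixpoint, start Z0 = {n2, n3}, add states with some successor in Z. Z1 = {n0, n2, n3}; fixed.
Sat(EF A[~empty U empty]) = {n0, n2, n3}

{n0, n2, n3}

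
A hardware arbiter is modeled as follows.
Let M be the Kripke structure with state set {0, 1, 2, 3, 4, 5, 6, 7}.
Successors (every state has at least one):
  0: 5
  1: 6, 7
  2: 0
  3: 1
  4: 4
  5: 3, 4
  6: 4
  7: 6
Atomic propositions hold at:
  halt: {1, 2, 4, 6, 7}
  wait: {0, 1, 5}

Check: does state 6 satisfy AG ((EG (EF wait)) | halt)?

Yes

EF wait: least fixpoint, start Z0 = {0, 1, 5}, add states with some successor in Z. Z1 = {0, 1, 2, 3, 5}; fixed.
Sat(EF wait) = {0, 1, 2, 3, 5}
EG (EF wait): greatest fixpoint, start Z0 = {0, 1, 2, 3, 5}, keep only states in Sat with some successor in Z. Z1 = {0, 2, 3, 5}; Z2 = {0, 2, 5}; Z3 = {0, 2}; Z4 = {2}; Z5 = ∅; fixed.
Sat(EG (EF wait)) = ∅
Sat((EG (EF wait)) | halt) = {1, 2, 4, 6, 7}
AG ((EG (EF wait)) | halt): greatest fixpoint, start Z0 = {1, 2, 4, 6, 7}, keep only states in Sat with every successor in Z. Z1 = {1, 4, 6, 7}; fixed.
Sat(AG ((EG (EF wait)) | halt)) = {1, 4, 6, 7}
6 ∈ Sat(AG ((EG (EF wait)) | halt)) = {1, 4, 6, 7}, so the formula holds at 6.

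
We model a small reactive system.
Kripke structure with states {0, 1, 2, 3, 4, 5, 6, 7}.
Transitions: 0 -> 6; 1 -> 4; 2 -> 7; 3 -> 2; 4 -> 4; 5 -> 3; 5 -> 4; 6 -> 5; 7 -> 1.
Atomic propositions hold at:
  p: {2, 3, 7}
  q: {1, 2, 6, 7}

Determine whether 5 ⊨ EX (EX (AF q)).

Yes

AF q: least fixpoint, start Z0 = {1, 2, 6, 7}, add states with every successor in Z. Z1 = {0, 1, 2, 3, 6, 7}; fixed.
Sat(AF q) = {0, 1, 2, 3, 6, 7}
Sat(EX (AF q)) = {s : some successor in {0, 1, 2, 3, 6, 7}} = {0, 2, 3, 5, 7}
Sat(EX (EX (AF q))) = {s : some successor in {0, 2, 3, 5, 7}} = {2, 3, 5, 6}
5 ∈ Sat(EX (EX (AF q))) = {2, 3, 5, 6}, so the formula holds at 5.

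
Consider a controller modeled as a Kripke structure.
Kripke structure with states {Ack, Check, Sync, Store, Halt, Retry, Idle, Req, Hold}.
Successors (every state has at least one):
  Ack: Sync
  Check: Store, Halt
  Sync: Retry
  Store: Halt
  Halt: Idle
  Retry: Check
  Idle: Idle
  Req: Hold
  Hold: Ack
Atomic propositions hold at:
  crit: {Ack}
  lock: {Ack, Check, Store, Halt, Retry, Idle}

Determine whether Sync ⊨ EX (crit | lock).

Yes

Sat(crit | lock) = {Ack, Check, Store, Halt, Retry, Idle}
Sat(EX (crit | lock)) = {s : some successor in {Ack, Check, Store, Halt, Retry, Idle}} = {Check, Sync, Store, Halt, Retry, Idle, Hold}
Sync ∈ Sat(EX (crit | lock)) = {Check, Sync, Store, Halt, Retry, Idle, Hold}, so the formula holds at Sync.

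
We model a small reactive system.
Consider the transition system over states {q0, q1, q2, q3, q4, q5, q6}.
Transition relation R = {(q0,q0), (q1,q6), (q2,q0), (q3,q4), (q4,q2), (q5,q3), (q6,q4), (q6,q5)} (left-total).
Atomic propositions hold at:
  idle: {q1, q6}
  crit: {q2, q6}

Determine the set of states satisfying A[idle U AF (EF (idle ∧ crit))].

Sat(idle ∧ crit) = {q6}
EF (idle ∧ crit): least fixpoint, start Z0 = {q6}, add states with some successor in Z. Z1 = {q1, q6}; fixed.
Sat(EF (idle ∧ crit)) = {q1, q6}
AF (EF (idle ∧ crit)): least fixpoint, start Z0 = {q1, q6}, add states with every successor in Z. Already a fixed point.
Sat(AF (EF (idle ∧ crit))) = {q1, q6}
A[idle U AF (EF (idle ∧ crit))]: least fixpoint, start Z0 = Sat(AF (EF (idle ∧ crit))) = {q1, q6}, add states in Sat(idle) with every successor in Z. Already a fixed point.
Sat(A[idle U AF (EF (idle ∧ crit))]) = {q1, q6}

{q1, q6}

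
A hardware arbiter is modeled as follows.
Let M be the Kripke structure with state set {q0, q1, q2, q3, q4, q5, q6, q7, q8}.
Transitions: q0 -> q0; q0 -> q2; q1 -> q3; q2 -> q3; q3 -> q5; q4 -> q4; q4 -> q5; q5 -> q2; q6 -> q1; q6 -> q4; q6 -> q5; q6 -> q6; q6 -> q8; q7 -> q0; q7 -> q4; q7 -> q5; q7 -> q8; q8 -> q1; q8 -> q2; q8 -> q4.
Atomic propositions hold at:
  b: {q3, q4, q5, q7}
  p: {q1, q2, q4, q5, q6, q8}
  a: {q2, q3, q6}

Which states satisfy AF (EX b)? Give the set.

Sat(EX b) = {s : some successor in {q3, q4, q5, q7}} = {q1, q2, q3, q4, q6, q7, q8}
AF (EX b): least fixpoint, start Z0 = {q1, q2, q3, q4, q6, q7, q8}, add states with every successor in Z. Z1 = {q1, q2, q3, q4, q5, q6, q7, q8}; fixed.
Sat(AF (EX b)) = {q1, q2, q3, q4, q5, q6, q7, q8}

{q1, q2, q3, q4, q5, q6, q7, q8}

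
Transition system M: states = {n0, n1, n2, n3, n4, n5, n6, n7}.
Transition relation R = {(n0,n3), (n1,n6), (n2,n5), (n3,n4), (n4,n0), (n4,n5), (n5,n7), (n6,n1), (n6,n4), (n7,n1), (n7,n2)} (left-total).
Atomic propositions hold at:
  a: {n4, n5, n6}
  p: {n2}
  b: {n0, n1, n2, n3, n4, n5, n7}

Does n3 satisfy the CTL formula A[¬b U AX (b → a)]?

Yes

Sat(¬b) = {n6}
Sat(b → a) = {n4, n5, n6}
Sat(AX (b → a)) = {s : every successor in {n4, n5, n6}} = {n1, n2, n3}
A[¬b U AX (b → a)]: least fixpoint, start Z0 = Sat(AX (b → a)) = {n1, n2, n3}, add states in Sat(¬b) with every successor in Z. Already a fixed point.
Sat(A[¬b U AX (b → a)]) = {n1, n2, n3}
n3 ∈ Sat(A[¬b U AX (b → a)]) = {n1, n2, n3}, so the formula holds at n3.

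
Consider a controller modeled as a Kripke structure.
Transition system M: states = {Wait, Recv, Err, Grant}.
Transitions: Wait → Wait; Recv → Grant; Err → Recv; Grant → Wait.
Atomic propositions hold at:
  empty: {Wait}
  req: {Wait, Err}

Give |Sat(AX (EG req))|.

EG req: greatest fixpoint, start Z0 = {Wait, Err}, keep only states in Sat with some successor in Z. Z1 = {Wait}; fixed.
Sat(EG req) = {Wait}
Sat(AX (EG req)) = {s : every successor in {Wait}} = {Wait, Grant}
|Sat(AX (EG req))| = |{Wait, Grant}| = 2.

2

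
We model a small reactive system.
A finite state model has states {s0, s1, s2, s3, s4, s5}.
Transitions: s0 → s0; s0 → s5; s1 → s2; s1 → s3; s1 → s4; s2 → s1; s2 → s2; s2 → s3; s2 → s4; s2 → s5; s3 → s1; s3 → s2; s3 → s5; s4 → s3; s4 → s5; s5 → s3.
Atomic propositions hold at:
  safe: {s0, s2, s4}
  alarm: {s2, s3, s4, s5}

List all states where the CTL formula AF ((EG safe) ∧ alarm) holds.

{s2}

EG safe: greatest fixpoint, start Z0 = {s0, s2, s4}, keep only states in Sat with some successor in Z. Z1 = {s0, s2}; fixed.
Sat(EG safe) = {s0, s2}
Sat((EG safe) ∧ alarm) = {s2}
AF ((EG safe) ∧ alarm): least fixpoint, start Z0 = {s2}, add states with every successor in Z. Already a fixed point.
Sat(AF ((EG safe) ∧ alarm)) = {s2}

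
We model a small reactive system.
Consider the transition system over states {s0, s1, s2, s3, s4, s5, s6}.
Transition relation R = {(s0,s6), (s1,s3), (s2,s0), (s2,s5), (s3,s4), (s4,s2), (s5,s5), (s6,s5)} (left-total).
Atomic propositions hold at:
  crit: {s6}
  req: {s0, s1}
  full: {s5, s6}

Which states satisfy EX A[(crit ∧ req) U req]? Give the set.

{s2}

Sat(crit ∧ req) = ∅
A[(crit ∧ req) U req]: least fixpoint, start Z0 = Sat(req) = {s0, s1}, add states in Sat(crit ∧ req) with every successor in Z. Already a fixed point.
Sat(A[(crit ∧ req) U req]) = {s0, s1}
Sat(EX A[(crit ∧ req) U req]) = {s : some successor in {s0, s1}} = {s2}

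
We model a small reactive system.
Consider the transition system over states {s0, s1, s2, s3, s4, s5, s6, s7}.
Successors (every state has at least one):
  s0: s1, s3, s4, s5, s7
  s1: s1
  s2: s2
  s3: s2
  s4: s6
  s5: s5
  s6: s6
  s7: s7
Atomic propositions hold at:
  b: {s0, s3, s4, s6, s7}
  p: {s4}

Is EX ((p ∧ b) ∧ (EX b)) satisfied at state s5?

Sat(p ∧ b) = {s4}
Sat(EX b) = {s : some successor in {s0, s3, s4, s6, s7}} = {s0, s4, s6, s7}
Sat((p ∧ b) ∧ (EX b)) = {s4}
Sat(EX ((p ∧ b) ∧ (EX b))) = {s : some successor in {s4}} = {s0}
s5 ∉ Sat(EX ((p ∧ b) ∧ (EX b))) = {s0}, so the formula does not hold at s5.

No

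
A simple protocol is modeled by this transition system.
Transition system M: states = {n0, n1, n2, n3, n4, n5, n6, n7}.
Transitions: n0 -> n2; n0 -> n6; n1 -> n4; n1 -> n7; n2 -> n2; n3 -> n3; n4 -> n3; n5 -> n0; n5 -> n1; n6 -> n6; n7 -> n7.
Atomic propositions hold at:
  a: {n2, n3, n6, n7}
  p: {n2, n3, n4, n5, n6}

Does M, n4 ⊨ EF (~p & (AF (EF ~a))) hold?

Sat(~p) = {n0, n1, n7}
Sat(~a) = {n0, n1, n4, n5}
EF ~a: least fixpoint, start Z0 = {n0, n1, n4, n5}, add states with some successor in Z. Already a fixed point.
Sat(EF ~a) = {n0, n1, n4, n5}
AF (EF ~a): least fixpoint, start Z0 = {n0, n1, n4, n5}, add states with every successor in Z. Already a fixed point.
Sat(AF (EF ~a)) = {n0, n1, n4, n5}
Sat(~p & (AF (EF ~a))) = {n0, n1}
EF (~p & (AF (EF ~a))): least fixpoint, start Z0 = {n0, n1}, add states with some successor in Z. Z1 = {n0, n1, n5}; fixed.
Sat(EF (~p & (AF (EF ~a)))) = {n0, n1, n5}
n4 ∉ Sat(EF (~p & (AF (EF ~a)))) = {n0, n1, n5}, so the formula does not hold at n4.

No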